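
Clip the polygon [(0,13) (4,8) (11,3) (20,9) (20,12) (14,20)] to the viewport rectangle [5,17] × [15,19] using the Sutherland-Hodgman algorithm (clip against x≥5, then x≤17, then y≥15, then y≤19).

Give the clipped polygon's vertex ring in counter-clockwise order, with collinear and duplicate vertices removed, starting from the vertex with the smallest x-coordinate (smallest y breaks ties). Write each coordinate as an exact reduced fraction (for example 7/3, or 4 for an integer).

1. After x ≥ 5: [(5,31/2) (5,51/7) (11,3) (20,9) (20,12) (14,20)]
2. After x ≤ 17: [(5,31/2) (5,51/7) (11,3) (17,7) (17,16) (14,20)]
3. After y ≥ 15: [(5,31/2) (5,15) (17,15) (17,16) (14,20)]
4. After y ≤ 19: [(12,19) (5,31/2) (5,15) (17,15) (17,16) (59/4,19)]
5. Canonical ring: [(5,15) (17,15) (17,16) (59/4,19) (12,19) (5,31/2)]

Clipped polygon: [(5,15) (17,15) (17,16) (59/4,19) (12,19) (5,31/2)]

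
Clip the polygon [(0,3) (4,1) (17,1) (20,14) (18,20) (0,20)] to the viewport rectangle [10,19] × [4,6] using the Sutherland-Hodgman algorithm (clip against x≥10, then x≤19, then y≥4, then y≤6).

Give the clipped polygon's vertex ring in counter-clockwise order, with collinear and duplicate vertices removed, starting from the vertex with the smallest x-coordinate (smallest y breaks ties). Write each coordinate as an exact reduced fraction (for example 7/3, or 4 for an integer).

Clipped polygon: [(10,4) (230/13,4) (236/13,6) (10,6)]

1. After x ≥ 10: [(10,1) (17,1) (20,14) (18,20) (10,20)]
2. After x ≤ 19: [(10,1) (17,1) (19,29/3) (19,17) (18,20) (10,20)]
3. After y ≥ 4: [(10,4) (230/13,4) (19,29/3) (19,17) (18,20) (10,20)]
4. After y ≤ 6: [(10,6) (10,4) (230/13,4) (236/13,6)]
5. Canonical ring: [(10,4) (230/13,4) (236/13,6) (10,6)]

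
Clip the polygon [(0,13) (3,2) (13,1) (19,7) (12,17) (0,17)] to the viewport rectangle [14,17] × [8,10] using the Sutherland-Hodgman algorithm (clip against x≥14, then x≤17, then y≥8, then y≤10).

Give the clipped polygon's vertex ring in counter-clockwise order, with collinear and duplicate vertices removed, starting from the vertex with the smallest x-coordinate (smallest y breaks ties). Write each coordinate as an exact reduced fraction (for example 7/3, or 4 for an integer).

Clipped polygon: [(14,8) (17,8) (17,69/7) (169/10,10) (14,10)]

1. After x ≥ 14: [(14,2) (19,7) (14,99/7)]
2. After x ≤ 17: [(14,2) (17,5) (17,69/7) (14,99/7)]
3. After y ≥ 8: [(14,8) (17,8) (17,69/7) (14,99/7)]
4. After y ≤ 10: [(14,10) (14,8) (17,8) (17,69/7) (169/10,10)]
5. Canonical ring: [(14,8) (17,8) (17,69/7) (169/10,10) (14,10)]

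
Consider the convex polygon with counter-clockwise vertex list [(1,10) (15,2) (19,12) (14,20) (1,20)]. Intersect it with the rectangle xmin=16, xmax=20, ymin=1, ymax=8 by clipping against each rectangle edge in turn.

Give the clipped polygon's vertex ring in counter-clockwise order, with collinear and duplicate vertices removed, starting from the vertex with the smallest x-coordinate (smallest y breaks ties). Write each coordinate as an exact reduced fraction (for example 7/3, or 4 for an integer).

Clipped polygon: [(16,9/2) (87/5,8) (16,8)]

1. After x ≥ 16: [(16,9/2) (19,12) (16,84/5)]
2. After x ≤ 20: [(16,9/2) (19,12) (16,84/5)]
3. After y ≥ 1: [(16,9/2) (19,12) (16,84/5)]
4. After y ≤ 8: [(16,8) (16,9/2) (87/5,8)]
5. Canonical ring: [(16,9/2) (87/5,8) (16,8)]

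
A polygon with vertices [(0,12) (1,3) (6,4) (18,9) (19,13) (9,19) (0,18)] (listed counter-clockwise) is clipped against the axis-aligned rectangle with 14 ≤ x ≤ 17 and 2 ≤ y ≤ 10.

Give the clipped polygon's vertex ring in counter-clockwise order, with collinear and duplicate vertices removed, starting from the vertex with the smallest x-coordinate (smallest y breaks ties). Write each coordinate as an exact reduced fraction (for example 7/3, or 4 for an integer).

Clipped polygon: [(14,22/3) (17,103/12) (17,10) (14,10)]

1. After x ≥ 14: [(14,22/3) (18,9) (19,13) (14,16)]
2. After x ≤ 17: [(14,22/3) (17,103/12) (17,71/5) (14,16)]
3. After y ≥ 2: [(14,22/3) (17,103/12) (17,71/5) (14,16)]
4. After y ≤ 10: [(14,10) (14,22/3) (17,103/12) (17,10)]
5. Canonical ring: [(14,22/3) (17,103/12) (17,10) (14,10)]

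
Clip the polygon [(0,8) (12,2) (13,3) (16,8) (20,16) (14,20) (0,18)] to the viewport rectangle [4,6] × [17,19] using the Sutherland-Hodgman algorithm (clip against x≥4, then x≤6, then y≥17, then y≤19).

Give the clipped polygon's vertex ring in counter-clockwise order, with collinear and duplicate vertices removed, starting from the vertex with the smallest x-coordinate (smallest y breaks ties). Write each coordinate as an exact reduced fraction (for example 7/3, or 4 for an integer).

1. After x ≥ 4: [(4,6) (12,2) (13,3) (16,8) (20,16) (14,20) (4,130/7)]
2. After x ≤ 6: [(4,6) (6,5) (6,132/7) (4,130/7)]
3. After y ≥ 17: [(4,17) (6,17) (6,132/7) (4,130/7)]
4. After y ≤ 19: [(4,17) (6,17) (6,132/7) (4,130/7)]
5. Canonical ring: [(4,17) (6,17) (6,132/7) (4,130/7)]

Clipped polygon: [(4,17) (6,17) (6,132/7) (4,130/7)]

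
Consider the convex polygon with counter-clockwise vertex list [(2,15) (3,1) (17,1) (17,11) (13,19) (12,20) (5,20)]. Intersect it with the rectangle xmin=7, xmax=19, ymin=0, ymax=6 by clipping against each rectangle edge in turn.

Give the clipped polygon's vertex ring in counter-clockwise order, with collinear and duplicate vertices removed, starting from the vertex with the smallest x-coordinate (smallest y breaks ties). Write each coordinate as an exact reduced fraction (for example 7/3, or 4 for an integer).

1. After x ≥ 7: [(7,1) (17,1) (17,11) (13,19) (12,20) (7,20)]
2. After x ≤ 19: [(7,1) (17,1) (17,11) (13,19) (12,20) (7,20)]
3. After y ≥ 0: [(7,1) (17,1) (17,11) (13,19) (12,20) (7,20)]
4. After y ≤ 6: [(7,6) (7,1) (17,1) (17,6)]
5. Canonical ring: [(7,1) (17,1) (17,6) (7,6)]

Clipped polygon: [(7,1) (17,1) (17,6) (7,6)]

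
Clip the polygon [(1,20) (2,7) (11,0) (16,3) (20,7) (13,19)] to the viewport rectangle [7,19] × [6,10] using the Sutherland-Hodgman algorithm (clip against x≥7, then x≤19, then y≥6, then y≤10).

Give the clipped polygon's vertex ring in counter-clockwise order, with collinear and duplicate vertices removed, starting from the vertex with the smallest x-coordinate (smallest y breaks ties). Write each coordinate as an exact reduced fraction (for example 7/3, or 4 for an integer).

1. After x ≥ 7: [(7,39/2) (7,28/9) (11,0) (16,3) (20,7) (13,19)]
2. After x ≤ 19: [(7,39/2) (7,28/9) (11,0) (16,3) (19,6) (19,61/7) (13,19)]
3. After y ≥ 6: [(7,39/2) (7,6) (19,6) (19,6) (19,61/7) (13,19)]
4. After y ≤ 10: [(7,10) (7,6) (19,6) (19,6) (19,61/7) (73/4,10)]
5. Canonical ring: [(7,6) (19,6) (19,61/7) (73/4,10) (7,10)]

Clipped polygon: [(7,6) (19,6) (19,61/7) (73/4,10) (7,10)]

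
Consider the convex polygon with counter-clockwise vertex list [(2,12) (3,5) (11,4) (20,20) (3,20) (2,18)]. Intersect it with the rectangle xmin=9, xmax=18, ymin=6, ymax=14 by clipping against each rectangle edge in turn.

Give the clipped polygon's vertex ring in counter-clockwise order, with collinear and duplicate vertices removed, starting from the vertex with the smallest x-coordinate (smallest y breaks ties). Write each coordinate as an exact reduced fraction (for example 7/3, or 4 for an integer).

1. After x ≥ 9: [(9,17/4) (11,4) (20,20) (9,20)]
2. After x ≤ 18: [(9,17/4) (11,4) (18,148/9) (18,20) (9,20)]
3. After y ≥ 6: [(9,6) (97/8,6) (18,148/9) (18,20) (9,20)]
4. After y ≤ 14: [(9,14) (9,6) (97/8,6) (133/8,14)]
5. Canonical ring: [(9,6) (97/8,6) (133/8,14) (9,14)]

Clipped polygon: [(9,6) (97/8,6) (133/8,14) (9,14)]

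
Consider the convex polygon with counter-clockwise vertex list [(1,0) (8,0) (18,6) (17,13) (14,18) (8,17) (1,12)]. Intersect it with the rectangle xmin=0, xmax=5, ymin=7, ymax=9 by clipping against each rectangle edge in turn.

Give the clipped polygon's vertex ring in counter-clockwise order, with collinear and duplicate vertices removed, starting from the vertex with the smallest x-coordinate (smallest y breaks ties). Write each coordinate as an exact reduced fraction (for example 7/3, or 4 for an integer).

1. After x ≥ 0: [(1,0) (8,0) (18,6) (17,13) (14,18) (8,17) (1,12)]
2. After x ≤ 5: [(1,0) (5,0) (5,104/7) (1,12)]
3. After y ≥ 7: [(1,7) (5,7) (5,104/7) (1,12)]
4. After y ≤ 9: [(1,9) (1,7) (5,7) (5,9)]
5. Canonical ring: [(1,7) (5,7) (5,9) (1,9)]

Clipped polygon: [(1,7) (5,7) (5,9) (1,9)]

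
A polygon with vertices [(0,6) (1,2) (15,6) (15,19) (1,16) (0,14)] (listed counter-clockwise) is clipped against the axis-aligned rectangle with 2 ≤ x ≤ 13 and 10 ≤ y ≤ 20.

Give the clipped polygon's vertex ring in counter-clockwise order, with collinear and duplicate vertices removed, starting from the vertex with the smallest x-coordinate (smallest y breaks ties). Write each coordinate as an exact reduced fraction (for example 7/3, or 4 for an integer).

Clipped polygon: [(2,10) (13,10) (13,130/7) (2,227/14)]

1. After x ≥ 2: [(2,16/7) (15,6) (15,19) (2,227/14)]
2. After x ≤ 13: [(2,16/7) (13,38/7) (13,130/7) (2,227/14)]
3. After y ≥ 10: [(2,10) (13,10) (13,130/7) (2,227/14)]
4. After y ≤ 20: [(2,10) (13,10) (13,130/7) (2,227/14)]
5. Canonical ring: [(2,10) (13,10) (13,130/7) (2,227/14)]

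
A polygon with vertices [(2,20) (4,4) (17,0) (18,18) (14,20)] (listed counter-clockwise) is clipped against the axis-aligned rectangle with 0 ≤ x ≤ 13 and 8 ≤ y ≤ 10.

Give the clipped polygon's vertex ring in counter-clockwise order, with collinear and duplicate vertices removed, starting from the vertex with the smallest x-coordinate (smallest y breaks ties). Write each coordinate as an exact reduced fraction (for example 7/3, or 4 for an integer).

1. After x ≥ 0: [(2,20) (4,4) (17,0) (18,18) (14,20)]
2. After x ≤ 13: [(13,20) (2,20) (4,4) (13,16/13)]
3. After y ≥ 8: [(13,8) (13,20) (2,20) (7/2,8)]
4. After y ≤ 10: [(13,8) (13,10) (13/4,10) (7/2,8)]
5. Canonical ring: [(13/4,10) (7/2,8) (13,8) (13,10)]

Clipped polygon: [(13/4,10) (7/2,8) (13,8) (13,10)]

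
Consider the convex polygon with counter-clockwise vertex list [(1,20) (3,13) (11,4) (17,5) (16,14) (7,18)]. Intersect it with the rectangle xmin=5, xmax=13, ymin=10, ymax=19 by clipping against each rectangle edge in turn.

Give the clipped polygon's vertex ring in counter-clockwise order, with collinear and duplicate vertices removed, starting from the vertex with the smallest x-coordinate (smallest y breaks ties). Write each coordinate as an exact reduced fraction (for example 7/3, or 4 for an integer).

Clipped polygon: [(5,43/4) (17/3,10) (13,10) (13,46/3) (7,18) (5,56/3)]

1. After x ≥ 5: [(5,56/3) (5,43/4) (11,4) (17,5) (16,14) (7,18)]
2. After x ≤ 13: [(5,56/3) (5,43/4) (11,4) (13,13/3) (13,46/3) (7,18)]
3. After y ≥ 10: [(5,56/3) (5,43/4) (17/3,10) (13,10) (13,46/3) (7,18)]
4. After y ≤ 19: [(5,56/3) (5,43/4) (17/3,10) (13,10) (13,46/3) (7,18)]
5. Canonical ring: [(5,43/4) (17/3,10) (13,10) (13,46/3) (7,18) (5,56/3)]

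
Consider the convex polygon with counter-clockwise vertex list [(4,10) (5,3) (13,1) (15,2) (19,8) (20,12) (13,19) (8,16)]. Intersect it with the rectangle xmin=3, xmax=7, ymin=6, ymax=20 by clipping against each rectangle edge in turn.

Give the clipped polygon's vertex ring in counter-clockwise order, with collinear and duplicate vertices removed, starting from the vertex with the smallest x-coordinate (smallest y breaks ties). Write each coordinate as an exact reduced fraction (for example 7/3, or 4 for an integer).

Clipped polygon: [(4,10) (32/7,6) (7,6) (7,29/2)]

1. After x ≥ 3: [(4,10) (5,3) (13,1) (15,2) (19,8) (20,12) (13,19) (8,16)]
2. After x ≤ 7: [(7,29/2) (4,10) (5,3) (7,5/2)]
3. After y ≥ 6: [(7,6) (7,29/2) (4,10) (32/7,6)]
4. After y ≤ 20: [(7,6) (7,29/2) (4,10) (32/7,6)]
5. Canonical ring: [(4,10) (32/7,6) (7,6) (7,29/2)]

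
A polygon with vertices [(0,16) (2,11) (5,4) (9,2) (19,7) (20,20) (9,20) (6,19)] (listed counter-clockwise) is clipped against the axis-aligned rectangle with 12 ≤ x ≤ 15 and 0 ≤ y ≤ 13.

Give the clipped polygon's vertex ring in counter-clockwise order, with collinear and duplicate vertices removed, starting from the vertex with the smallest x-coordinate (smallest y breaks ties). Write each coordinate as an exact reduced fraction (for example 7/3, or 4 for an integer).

1. After x ≥ 12: [(12,7/2) (19,7) (20,20) (12,20)]
2. After x ≤ 15: [(12,7/2) (15,5) (15,20) (12,20)]
3. After y ≥ 0: [(12,7/2) (15,5) (15,20) (12,20)]
4. After y ≤ 13: [(12,13) (12,7/2) (15,5) (15,13)]
5. Canonical ring: [(12,7/2) (15,5) (15,13) (12,13)]

Clipped polygon: [(12,7/2) (15,5) (15,13) (12,13)]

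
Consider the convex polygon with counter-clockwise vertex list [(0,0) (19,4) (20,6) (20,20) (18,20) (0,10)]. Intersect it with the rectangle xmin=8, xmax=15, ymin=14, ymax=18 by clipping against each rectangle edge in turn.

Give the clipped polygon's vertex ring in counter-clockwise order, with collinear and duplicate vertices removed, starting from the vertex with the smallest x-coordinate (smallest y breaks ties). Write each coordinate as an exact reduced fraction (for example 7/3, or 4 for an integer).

Clipped polygon: [(8,14) (15,14) (15,18) (72/5,18) (8,130/9)]

1. After x ≥ 8: [(8,32/19) (19,4) (20,6) (20,20) (18,20) (8,130/9)]
2. After x ≤ 15: [(8,32/19) (15,60/19) (15,55/3) (8,130/9)]
3. After y ≥ 14: [(8,14) (15,14) (15,55/3) (8,130/9)]
4. After y ≤ 18: [(8,14) (15,14) (15,18) (72/5,18) (8,130/9)]
5. Canonical ring: [(8,14) (15,14) (15,18) (72/5,18) (8,130/9)]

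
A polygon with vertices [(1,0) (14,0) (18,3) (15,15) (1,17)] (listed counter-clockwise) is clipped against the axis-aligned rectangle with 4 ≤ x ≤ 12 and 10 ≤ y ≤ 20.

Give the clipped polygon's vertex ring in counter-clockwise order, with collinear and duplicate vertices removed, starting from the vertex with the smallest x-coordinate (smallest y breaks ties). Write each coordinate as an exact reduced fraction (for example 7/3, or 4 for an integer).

Clipped polygon: [(4,10) (12,10) (12,108/7) (4,116/7)]

1. After x ≥ 4: [(4,0) (14,0) (18,3) (15,15) (4,116/7)]
2. After x ≤ 12: [(4,0) (12,0) (12,108/7) (4,116/7)]
3. After y ≥ 10: [(4,10) (12,10) (12,108/7) (4,116/7)]
4. After y ≤ 20: [(4,10) (12,10) (12,108/7) (4,116/7)]
5. Canonical ring: [(4,10) (12,10) (12,108/7) (4,116/7)]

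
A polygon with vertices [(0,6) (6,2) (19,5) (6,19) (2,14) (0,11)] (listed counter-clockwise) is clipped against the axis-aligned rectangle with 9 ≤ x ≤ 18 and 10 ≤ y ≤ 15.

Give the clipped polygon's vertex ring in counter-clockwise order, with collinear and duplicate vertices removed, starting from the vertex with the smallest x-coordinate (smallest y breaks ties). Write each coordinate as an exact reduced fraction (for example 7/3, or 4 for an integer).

Clipped polygon: [(9,10) (201/14,10) (68/7,15) (9,15)]

1. After x ≥ 9: [(9,35/13) (19,5) (9,205/13)]
2. After x ≤ 18: [(9,35/13) (18,62/13) (18,79/13) (9,205/13)]
3. After y ≥ 10: [(9,10) (201/14,10) (9,205/13)]
4. After y ≤ 15: [(9,15) (9,10) (201/14,10) (68/7,15)]
5. Canonical ring: [(9,10) (201/14,10) (68/7,15) (9,15)]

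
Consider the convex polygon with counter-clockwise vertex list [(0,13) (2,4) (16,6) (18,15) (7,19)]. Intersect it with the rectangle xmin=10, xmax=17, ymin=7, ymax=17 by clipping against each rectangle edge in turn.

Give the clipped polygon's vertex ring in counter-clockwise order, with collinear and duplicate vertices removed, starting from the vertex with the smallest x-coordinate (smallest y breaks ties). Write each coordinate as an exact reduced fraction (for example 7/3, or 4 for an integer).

Clipped polygon: [(10,7) (146/9,7) (17,21/2) (17,169/11) (25/2,17) (10,17)]

1. After x ≥ 10: [(10,36/7) (16,6) (18,15) (10,197/11)]
2. After x ≤ 17: [(10,36/7) (16,6) (17,21/2) (17,169/11) (10,197/11)]
3. After y ≥ 7: [(10,7) (146/9,7) (17,21/2) (17,169/11) (10,197/11)]
4. After y ≤ 17: [(10,17) (10,7) (146/9,7) (17,21/2) (17,169/11) (25/2,17)]
5. Canonical ring: [(10,7) (146/9,7) (17,21/2) (17,169/11) (25/2,17) (10,17)]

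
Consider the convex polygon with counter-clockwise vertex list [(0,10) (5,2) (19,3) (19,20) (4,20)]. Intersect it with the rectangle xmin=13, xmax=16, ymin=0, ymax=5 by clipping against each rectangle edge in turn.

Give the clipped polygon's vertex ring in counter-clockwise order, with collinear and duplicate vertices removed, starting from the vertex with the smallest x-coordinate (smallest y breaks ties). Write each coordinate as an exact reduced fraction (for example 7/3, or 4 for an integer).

1. After x ≥ 13: [(13,18/7) (19,3) (19,20) (13,20)]
2. After x ≤ 16: [(13,18/7) (16,39/14) (16,20) (13,20)]
3. After y ≥ 0: [(13,18/7) (16,39/14) (16,20) (13,20)]
4. After y ≤ 5: [(13,5) (13,18/7) (16,39/14) (16,5)]
5. Canonical ring: [(13,18/7) (16,39/14) (16,5) (13,5)]

Clipped polygon: [(13,18/7) (16,39/14) (16,5) (13,5)]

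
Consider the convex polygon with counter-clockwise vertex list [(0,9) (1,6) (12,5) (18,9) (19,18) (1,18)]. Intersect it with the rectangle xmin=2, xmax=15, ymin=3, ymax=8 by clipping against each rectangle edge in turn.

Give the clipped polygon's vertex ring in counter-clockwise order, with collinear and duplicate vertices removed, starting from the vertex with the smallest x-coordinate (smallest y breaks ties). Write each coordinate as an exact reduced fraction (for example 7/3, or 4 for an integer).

1. After x ≥ 2: [(2,65/11) (12,5) (18,9) (19,18) (2,18)]
2. After x ≤ 15: [(2,65/11) (12,5) (15,7) (15,18) (2,18)]
3. After y ≥ 3: [(2,65/11) (12,5) (15,7) (15,18) (2,18)]
4. After y ≤ 8: [(2,8) (2,65/11) (12,5) (15,7) (15,8)]
5. Canonical ring: [(2,65/11) (12,5) (15,7) (15,8) (2,8)]

Clipped polygon: [(2,65/11) (12,5) (15,7) (15,8) (2,8)]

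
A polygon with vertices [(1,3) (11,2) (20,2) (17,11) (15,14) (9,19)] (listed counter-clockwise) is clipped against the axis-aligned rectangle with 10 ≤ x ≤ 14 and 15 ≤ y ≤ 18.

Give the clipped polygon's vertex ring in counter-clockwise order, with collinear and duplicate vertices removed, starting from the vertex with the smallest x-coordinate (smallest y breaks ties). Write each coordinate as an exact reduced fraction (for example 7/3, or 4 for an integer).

1. After x ≥ 10: [(10,21/10) (11,2) (20,2) (17,11) (15,14) (10,109/6)]
2. After x ≤ 14: [(10,21/10) (11,2) (14,2) (14,89/6) (10,109/6)]
3. After y ≥ 15: [(10,15) (69/5,15) (10,109/6)]
4. After y ≤ 18: [(10,18) (10,15) (69/5,15) (51/5,18)]
5. Canonical ring: [(10,15) (69/5,15) (51/5,18) (10,18)]

Clipped polygon: [(10,15) (69/5,15) (51/5,18) (10,18)]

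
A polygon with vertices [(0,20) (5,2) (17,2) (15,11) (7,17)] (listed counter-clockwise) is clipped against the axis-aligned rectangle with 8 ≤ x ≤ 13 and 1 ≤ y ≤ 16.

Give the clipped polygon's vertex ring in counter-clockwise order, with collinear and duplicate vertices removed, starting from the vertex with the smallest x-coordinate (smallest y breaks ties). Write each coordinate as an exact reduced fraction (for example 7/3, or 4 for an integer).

Clipped polygon: [(8,2) (13,2) (13,25/2) (25/3,16) (8,16)]

1. After x ≥ 8: [(8,2) (17,2) (15,11) (8,65/4)]
2. After x ≤ 13: [(8,2) (13,2) (13,25/2) (8,65/4)]
3. After y ≥ 1: [(8,2) (13,2) (13,25/2) (8,65/4)]
4. After y ≤ 16: [(8,16) (8,2) (13,2) (13,25/2) (25/3,16)]
5. Canonical ring: [(8,2) (13,2) (13,25/2) (25/3,16) (8,16)]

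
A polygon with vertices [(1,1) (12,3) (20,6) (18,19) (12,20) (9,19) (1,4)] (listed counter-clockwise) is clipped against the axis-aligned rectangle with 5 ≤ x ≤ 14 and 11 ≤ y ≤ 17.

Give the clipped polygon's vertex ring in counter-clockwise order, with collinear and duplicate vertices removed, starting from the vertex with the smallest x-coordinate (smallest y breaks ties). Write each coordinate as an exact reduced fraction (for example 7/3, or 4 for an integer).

Clipped polygon: [(5,11) (14,11) (14,17) (119/15,17) (5,23/2)]

1. After x ≥ 5: [(5,19/11) (12,3) (20,6) (18,19) (12,20) (9,19) (5,23/2)]
2. After x ≤ 14: [(5,19/11) (12,3) (14,15/4) (14,59/3) (12,20) (9,19) (5,23/2)]
3. After y ≥ 11: [(5,11) (14,11) (14,59/3) (12,20) (9,19) (5,23/2)]
4. After y ≤ 17: [(5,11) (14,11) (14,17) (119/15,17) (5,23/2)]
5. Canonical ring: [(5,11) (14,11) (14,17) (119/15,17) (5,23/2)]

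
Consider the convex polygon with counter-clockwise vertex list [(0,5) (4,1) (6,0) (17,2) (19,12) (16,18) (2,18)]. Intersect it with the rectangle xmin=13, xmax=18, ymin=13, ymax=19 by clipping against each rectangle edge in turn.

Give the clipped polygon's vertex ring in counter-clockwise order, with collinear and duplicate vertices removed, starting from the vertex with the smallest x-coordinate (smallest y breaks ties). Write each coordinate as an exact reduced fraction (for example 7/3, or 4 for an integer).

Clipped polygon: [(13,13) (18,13) (18,14) (16,18) (13,18)]

1. After x ≥ 13: [(13,14/11) (17,2) (19,12) (16,18) (13,18)]
2. After x ≤ 18: [(13,14/11) (17,2) (18,7) (18,14) (16,18) (13,18)]
3. After y ≥ 13: [(13,13) (18,13) (18,14) (16,18) (13,18)]
4. After y ≤ 19: [(13,13) (18,13) (18,14) (16,18) (13,18)]
5. Canonical ring: [(13,13) (18,13) (18,14) (16,18) (13,18)]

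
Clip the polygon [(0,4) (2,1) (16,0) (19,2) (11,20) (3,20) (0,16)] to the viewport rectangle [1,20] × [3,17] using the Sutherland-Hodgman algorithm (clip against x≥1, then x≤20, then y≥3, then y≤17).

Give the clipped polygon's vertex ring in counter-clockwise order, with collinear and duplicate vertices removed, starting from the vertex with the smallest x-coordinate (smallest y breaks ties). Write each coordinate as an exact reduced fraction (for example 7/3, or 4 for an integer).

Clipped polygon: [(1,3) (167/9,3) (37/3,17) (1,17)]

1. After x ≥ 1: [(1,5/2) (2,1) (16,0) (19,2) (11,20) (3,20) (1,52/3)]
2. After x ≤ 20: [(1,5/2) (2,1) (16,0) (19,2) (11,20) (3,20) (1,52/3)]
3. After y ≥ 3: [(1,3) (167/9,3) (11,20) (3,20) (1,52/3)]
4. After y ≤ 17: [(1,17) (1,3) (167/9,3) (37/3,17)]
5. Canonical ring: [(1,3) (167/9,3) (37/3,17) (1,17)]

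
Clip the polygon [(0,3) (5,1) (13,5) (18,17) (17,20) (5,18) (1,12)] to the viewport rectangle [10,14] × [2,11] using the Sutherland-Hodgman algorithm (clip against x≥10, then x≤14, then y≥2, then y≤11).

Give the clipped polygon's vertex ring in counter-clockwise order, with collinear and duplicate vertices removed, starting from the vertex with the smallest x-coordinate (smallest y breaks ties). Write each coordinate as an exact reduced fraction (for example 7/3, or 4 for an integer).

Clipped polygon: [(10,7/2) (13,5) (14,37/5) (14,11) (10,11)]

1. After x ≥ 10: [(10,7/2) (13,5) (18,17) (17,20) (10,113/6)]
2. After x ≤ 14: [(10,7/2) (13,5) (14,37/5) (14,39/2) (10,113/6)]
3. After y ≥ 2: [(10,7/2) (13,5) (14,37/5) (14,39/2) (10,113/6)]
4. After y ≤ 11: [(10,11) (10,7/2) (13,5) (14,37/5) (14,11)]
5. Canonical ring: [(10,7/2) (13,5) (14,37/5) (14,11) (10,11)]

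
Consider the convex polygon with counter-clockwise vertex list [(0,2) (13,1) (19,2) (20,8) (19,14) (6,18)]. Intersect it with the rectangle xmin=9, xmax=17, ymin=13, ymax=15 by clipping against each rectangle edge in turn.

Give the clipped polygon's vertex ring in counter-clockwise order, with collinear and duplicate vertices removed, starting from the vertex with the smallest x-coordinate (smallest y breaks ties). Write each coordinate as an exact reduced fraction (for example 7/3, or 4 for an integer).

1. After x ≥ 9: [(9,17/13) (13,1) (19,2) (20,8) (19,14) (9,222/13)]
2. After x ≤ 17: [(9,17/13) (13,1) (17,5/3) (17,190/13) (9,222/13)]
3. After y ≥ 13: [(9,13) (17,13) (17,190/13) (9,222/13)]
4. After y ≤ 15: [(9,15) (9,13) (17,13) (17,190/13) (63/4,15)]
5. Canonical ring: [(9,13) (17,13) (17,190/13) (63/4,15) (9,15)]

Clipped polygon: [(9,13) (17,13) (17,190/13) (63/4,15) (9,15)]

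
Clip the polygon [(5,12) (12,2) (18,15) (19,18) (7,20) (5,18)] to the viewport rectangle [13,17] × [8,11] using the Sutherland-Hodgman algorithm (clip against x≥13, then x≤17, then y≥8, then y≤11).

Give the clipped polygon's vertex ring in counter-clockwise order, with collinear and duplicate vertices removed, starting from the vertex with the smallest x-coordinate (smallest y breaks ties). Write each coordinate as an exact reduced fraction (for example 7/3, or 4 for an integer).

1. After x ≥ 13: [(13,25/6) (18,15) (19,18) (13,19)]
2. After x ≤ 17: [(13,25/6) (17,77/6) (17,55/3) (13,19)]
3. After y ≥ 8: [(13,8) (192/13,8) (17,77/6) (17,55/3) (13,19)]
4. After y ≤ 11: [(13,11) (13,8) (192/13,8) (210/13,11)]
5. Canonical ring: [(13,8) (192/13,8) (210/13,11) (13,11)]

Clipped polygon: [(13,8) (192/13,8) (210/13,11) (13,11)]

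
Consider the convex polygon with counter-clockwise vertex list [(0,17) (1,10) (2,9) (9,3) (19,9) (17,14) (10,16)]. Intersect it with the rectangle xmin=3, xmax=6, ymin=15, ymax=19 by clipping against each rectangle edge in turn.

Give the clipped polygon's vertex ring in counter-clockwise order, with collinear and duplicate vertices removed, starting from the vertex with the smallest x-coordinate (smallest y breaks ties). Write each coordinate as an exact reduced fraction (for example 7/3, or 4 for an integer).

1. After x ≥ 3: [(3,167/10) (3,57/7) (9,3) (19,9) (17,14) (10,16)]
2. After x ≤ 6: [(6,82/5) (3,167/10) (3,57/7) (6,39/7)]
3. After y ≥ 15: [(6,15) (6,82/5) (3,167/10) (3,15)]
4. After y ≤ 19: [(6,15) (6,82/5) (3,167/10) (3,15)]
5. Canonical ring: [(3,15) (6,15) (6,82/5) (3,167/10)]

Clipped polygon: [(3,15) (6,15) (6,82/5) (3,167/10)]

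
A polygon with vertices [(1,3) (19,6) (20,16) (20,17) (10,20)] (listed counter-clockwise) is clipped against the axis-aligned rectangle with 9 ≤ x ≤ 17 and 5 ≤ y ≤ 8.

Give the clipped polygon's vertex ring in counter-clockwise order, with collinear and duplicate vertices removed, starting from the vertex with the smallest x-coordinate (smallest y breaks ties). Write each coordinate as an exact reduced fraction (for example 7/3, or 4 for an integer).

Clipped polygon: [(9,5) (13,5) (17,17/3) (17,8) (9,8)]

1. After x ≥ 9: [(9,163/9) (9,13/3) (19,6) (20,16) (20,17) (10,20)]
2. After x ≤ 17: [(9,163/9) (9,13/3) (17,17/3) (17,179/10) (10,20)]
3. After y ≥ 5: [(9,163/9) (9,5) (13,5) (17,17/3) (17,179/10) (10,20)]
4. After y ≤ 8: [(9,8) (9,5) (13,5) (17,17/3) (17,8)]
5. Canonical ring: [(9,5) (13,5) (17,17/3) (17,8) (9,8)]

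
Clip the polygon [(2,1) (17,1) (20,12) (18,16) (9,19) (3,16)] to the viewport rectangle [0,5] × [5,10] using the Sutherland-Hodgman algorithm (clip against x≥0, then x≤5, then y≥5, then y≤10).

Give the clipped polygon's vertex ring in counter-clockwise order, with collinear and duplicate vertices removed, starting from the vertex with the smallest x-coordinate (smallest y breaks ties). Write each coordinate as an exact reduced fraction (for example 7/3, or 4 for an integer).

1. After x ≥ 0: [(2,1) (17,1) (20,12) (18,16) (9,19) (3,16)]
2. After x ≤ 5: [(2,1) (5,1) (5,17) (3,16)]
3. After y ≥ 5: [(34/15,5) (5,5) (5,17) (3,16)]
4. After y ≤ 10: [(13/5,10) (34/15,5) (5,5) (5,10)]
5. Canonical ring: [(34/15,5) (5,5) (5,10) (13/5,10)]

Clipped polygon: [(34/15,5) (5,5) (5,10) (13/5,10)]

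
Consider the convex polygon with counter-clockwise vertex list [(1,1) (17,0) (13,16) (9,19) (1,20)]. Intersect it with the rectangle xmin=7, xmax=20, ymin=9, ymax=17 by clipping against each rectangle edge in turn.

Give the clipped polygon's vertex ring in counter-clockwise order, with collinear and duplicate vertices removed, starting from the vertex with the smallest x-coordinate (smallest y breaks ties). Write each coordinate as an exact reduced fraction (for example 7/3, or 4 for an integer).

Clipped polygon: [(7,9) (59/4,9) (13,16) (35/3,17) (7,17)]

1. After x ≥ 7: [(7,5/8) (17,0) (13,16) (9,19) (7,77/4)]
2. After x ≤ 20: [(7,5/8) (17,0) (13,16) (9,19) (7,77/4)]
3. After y ≥ 9: [(7,9) (59/4,9) (13,16) (9,19) (7,77/4)]
4. After y ≤ 17: [(7,17) (7,9) (59/4,9) (13,16) (35/3,17)]
5. Canonical ring: [(7,9) (59/4,9) (13,16) (35/3,17) (7,17)]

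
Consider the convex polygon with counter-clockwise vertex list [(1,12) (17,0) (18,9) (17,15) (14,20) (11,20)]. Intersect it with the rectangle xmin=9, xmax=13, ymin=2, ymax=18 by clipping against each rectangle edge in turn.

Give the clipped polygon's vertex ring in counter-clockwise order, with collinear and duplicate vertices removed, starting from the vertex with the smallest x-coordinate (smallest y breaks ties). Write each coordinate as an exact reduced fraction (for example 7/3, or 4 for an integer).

1. After x ≥ 9: [(9,92/5) (9,6) (17,0) (18,9) (17,15) (14,20) (11,20)]
2. After x ≤ 13: [(9,92/5) (9,6) (13,3) (13,20) (11,20)]
3. After y ≥ 2: [(9,92/5) (9,6) (13,3) (13,20) (11,20)]
4. After y ≤ 18: [(9,18) (9,6) (13,3) (13,18)]
5. Canonical ring: [(9,6) (13,3) (13,18) (9,18)]

Clipped polygon: [(9,6) (13,3) (13,18) (9,18)]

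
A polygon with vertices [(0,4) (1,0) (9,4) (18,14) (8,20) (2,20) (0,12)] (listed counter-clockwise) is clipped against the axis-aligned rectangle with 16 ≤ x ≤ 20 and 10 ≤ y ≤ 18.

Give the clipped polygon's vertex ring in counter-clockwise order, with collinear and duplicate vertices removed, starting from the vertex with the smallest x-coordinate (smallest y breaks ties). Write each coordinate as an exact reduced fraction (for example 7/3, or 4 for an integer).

Clipped polygon: [(16,106/9) (18,14) (16,76/5)]

1. After x ≥ 16: [(16,106/9) (18,14) (16,76/5)]
2. After x ≤ 20: [(16,106/9) (18,14) (16,76/5)]
3. After y ≥ 10: [(16,106/9) (18,14) (16,76/5)]
4. After y ≤ 18: [(16,106/9) (18,14) (16,76/5)]
5. Canonical ring: [(16,106/9) (18,14) (16,76/5)]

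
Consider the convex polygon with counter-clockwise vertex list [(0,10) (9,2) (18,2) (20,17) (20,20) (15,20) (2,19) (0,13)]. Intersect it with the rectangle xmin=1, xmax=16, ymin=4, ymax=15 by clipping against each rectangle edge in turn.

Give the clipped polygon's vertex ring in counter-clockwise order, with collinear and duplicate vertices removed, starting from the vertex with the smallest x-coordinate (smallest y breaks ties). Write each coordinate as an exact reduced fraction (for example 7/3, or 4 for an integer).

1. After x ≥ 1: [(1,82/9) (9,2) (18,2) (20,17) (20,20) (15,20) (2,19) (1,16)]
2. After x ≤ 16: [(1,82/9) (9,2) (16,2) (16,20) (15,20) (2,19) (1,16)]
3. After y ≥ 4: [(1,82/9) (27/4,4) (16,4) (16,20) (15,20) (2,19) (1,16)]
4. After y ≤ 15: [(1,15) (1,82/9) (27/4,4) (16,4) (16,15)]
5. Canonical ring: [(1,82/9) (27/4,4) (16,4) (16,15) (1,15)]

Clipped polygon: [(1,82/9) (27/4,4) (16,4) (16,15) (1,15)]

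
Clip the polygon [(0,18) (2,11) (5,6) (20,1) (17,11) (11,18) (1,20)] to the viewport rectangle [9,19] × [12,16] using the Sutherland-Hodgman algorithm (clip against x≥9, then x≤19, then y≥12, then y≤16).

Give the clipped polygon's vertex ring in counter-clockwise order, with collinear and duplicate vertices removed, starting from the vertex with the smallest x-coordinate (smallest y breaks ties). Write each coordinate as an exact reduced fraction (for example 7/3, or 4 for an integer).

1. After x ≥ 9: [(9,14/3) (20,1) (17,11) (11,18) (9,92/5)]
2. After x ≤ 19: [(9,14/3) (19,4/3) (19,13/3) (17,11) (11,18) (9,92/5)]
3. After y ≥ 12: [(9,12) (113/7,12) (11,18) (9,92/5)]
4. After y ≤ 16: [(9,16) (9,12) (113/7,12) (89/7,16)]
5. Canonical ring: [(9,12) (113/7,12) (89/7,16) (9,16)]

Clipped polygon: [(9,12) (113/7,12) (89/7,16) (9,16)]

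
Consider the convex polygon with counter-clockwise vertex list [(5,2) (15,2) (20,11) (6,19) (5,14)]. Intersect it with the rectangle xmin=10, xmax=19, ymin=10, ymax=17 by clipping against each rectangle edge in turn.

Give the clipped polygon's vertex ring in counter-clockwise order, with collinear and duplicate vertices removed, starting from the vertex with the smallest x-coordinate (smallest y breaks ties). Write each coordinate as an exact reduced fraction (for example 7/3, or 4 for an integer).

1. After x ≥ 10: [(10,2) (15,2) (20,11) (10,117/7)]
2. After x ≤ 19: [(10,2) (15,2) (19,46/5) (19,81/7) (10,117/7)]
3. After y ≥ 10: [(10,10) (19,10) (19,81/7) (10,117/7)]
4. After y ≤ 17: [(10,10) (19,10) (19,81/7) (10,117/7)]
5. Canonical ring: [(10,10) (19,10) (19,81/7) (10,117/7)]

Clipped polygon: [(10,10) (19,10) (19,81/7) (10,117/7)]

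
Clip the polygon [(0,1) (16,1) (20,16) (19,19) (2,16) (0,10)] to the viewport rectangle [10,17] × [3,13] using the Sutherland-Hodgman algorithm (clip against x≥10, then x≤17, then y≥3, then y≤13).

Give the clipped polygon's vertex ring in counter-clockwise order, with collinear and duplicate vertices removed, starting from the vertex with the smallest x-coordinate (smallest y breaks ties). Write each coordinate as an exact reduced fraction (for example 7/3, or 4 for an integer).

1. After x ≥ 10: [(10,1) (16,1) (20,16) (19,19) (10,296/17)]
2. After x ≤ 17: [(10,1) (16,1) (17,19/4) (17,317/17) (10,296/17)]
3. After y ≥ 3: [(10,3) (248/15,3) (17,19/4) (17,317/17) (10,296/17)]
4. After y ≤ 13: [(10,13) (10,3) (248/15,3) (17,19/4) (17,13)]
5. Canonical ring: [(10,3) (248/15,3) (17,19/4) (17,13) (10,13)]

Clipped polygon: [(10,3) (248/15,3) (17,19/4) (17,13) (10,13)]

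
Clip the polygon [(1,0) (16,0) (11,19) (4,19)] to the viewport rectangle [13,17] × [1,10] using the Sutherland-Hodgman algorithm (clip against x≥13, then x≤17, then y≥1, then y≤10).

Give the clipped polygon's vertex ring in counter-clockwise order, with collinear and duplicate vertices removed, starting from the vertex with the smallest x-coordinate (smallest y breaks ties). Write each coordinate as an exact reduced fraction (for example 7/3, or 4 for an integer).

1. After x ≥ 13: [(13,0) (16,0) (13,57/5)]
2. After x ≤ 17: [(13,0) (16,0) (13,57/5)]
3. After y ≥ 1: [(13,1) (299/19,1) (13,57/5)]
4. After y ≤ 10: [(13,10) (13,1) (299/19,1) (254/19,10)]
5. Canonical ring: [(13,1) (299/19,1) (254/19,10) (13,10)]

Clipped polygon: [(13,1) (299/19,1) (254/19,10) (13,10)]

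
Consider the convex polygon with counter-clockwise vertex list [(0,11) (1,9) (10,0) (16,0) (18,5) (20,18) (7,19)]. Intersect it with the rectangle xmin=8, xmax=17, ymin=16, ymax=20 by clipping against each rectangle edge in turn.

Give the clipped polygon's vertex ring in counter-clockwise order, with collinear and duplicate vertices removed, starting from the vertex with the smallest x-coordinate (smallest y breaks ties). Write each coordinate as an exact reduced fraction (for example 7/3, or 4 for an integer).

Clipped polygon: [(8,16) (17,16) (17,237/13) (8,246/13)]

1. After x ≥ 8: [(8,2) (10,0) (16,0) (18,5) (20,18) (8,246/13)]
2. After x ≤ 17: [(8,2) (10,0) (16,0) (17,5/2) (17,237/13) (8,246/13)]
3. After y ≥ 16: [(8,16) (17,16) (17,237/13) (8,246/13)]
4. After y ≤ 20: [(8,16) (17,16) (17,237/13) (8,246/13)]
5. Canonical ring: [(8,16) (17,16) (17,237/13) (8,246/13)]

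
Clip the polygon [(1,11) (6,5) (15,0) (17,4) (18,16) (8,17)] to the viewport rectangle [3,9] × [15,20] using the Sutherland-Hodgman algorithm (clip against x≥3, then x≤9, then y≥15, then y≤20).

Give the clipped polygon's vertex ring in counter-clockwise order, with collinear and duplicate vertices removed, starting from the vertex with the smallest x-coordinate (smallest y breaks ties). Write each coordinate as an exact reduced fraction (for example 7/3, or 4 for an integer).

Clipped polygon: [(17/3,15) (9,15) (9,169/10) (8,17)]

1. After x ≥ 3: [(3,89/7) (3,43/5) (6,5) (15,0) (17,4) (18,16) (8,17)]
2. After x ≤ 9: [(3,89/7) (3,43/5) (6,5) (9,10/3) (9,169/10) (8,17)]
3. After y ≥ 15: [(17/3,15) (9,15) (9,169/10) (8,17)]
4. After y ≤ 20: [(17/3,15) (9,15) (9,169/10) (8,17)]
5. Canonical ring: [(17/3,15) (9,15) (9,169/10) (8,17)]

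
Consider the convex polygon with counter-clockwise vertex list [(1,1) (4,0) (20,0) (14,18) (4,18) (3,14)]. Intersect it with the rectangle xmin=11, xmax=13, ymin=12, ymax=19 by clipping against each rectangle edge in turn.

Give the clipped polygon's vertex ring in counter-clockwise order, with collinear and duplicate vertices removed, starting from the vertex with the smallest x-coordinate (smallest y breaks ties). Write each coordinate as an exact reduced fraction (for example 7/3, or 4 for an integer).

Clipped polygon: [(11,12) (13,12) (13,18) (11,18)]

1. After x ≥ 11: [(11,0) (20,0) (14,18) (11,18)]
2. After x ≤ 13: [(11,0) (13,0) (13,18) (11,18)]
3. After y ≥ 12: [(11,12) (13,12) (13,18) (11,18)]
4. After y ≤ 19: [(11,12) (13,12) (13,18) (11,18)]
5. Canonical ring: [(11,12) (13,12) (13,18) (11,18)]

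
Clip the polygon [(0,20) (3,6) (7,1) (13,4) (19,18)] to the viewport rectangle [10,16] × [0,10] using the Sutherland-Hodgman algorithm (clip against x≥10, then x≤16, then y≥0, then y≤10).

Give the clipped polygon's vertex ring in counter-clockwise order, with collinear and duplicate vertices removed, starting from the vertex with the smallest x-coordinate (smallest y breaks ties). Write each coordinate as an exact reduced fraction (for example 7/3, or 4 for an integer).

Clipped polygon: [(10,5/2) (13,4) (109/7,10) (10,10)]

1. After x ≥ 10: [(10,360/19) (10,5/2) (13,4) (19,18)]
2. After x ≤ 16: [(16,348/19) (10,360/19) (10,5/2) (13,4) (16,11)]
3. After y ≥ 0: [(16,348/19) (10,360/19) (10,5/2) (13,4) (16,11)]
4. After y ≤ 10: [(10,10) (10,5/2) (13,4) (109/7,10)]
5. Canonical ring: [(10,5/2) (13,4) (109/7,10) (10,10)]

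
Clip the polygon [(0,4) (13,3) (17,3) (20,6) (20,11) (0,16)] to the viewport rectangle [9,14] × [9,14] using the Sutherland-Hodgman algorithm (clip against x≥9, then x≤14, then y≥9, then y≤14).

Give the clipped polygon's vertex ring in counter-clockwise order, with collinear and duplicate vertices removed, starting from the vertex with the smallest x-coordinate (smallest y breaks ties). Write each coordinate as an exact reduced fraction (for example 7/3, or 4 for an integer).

1. After x ≥ 9: [(9,43/13) (13,3) (17,3) (20,6) (20,11) (9,55/4)]
2. After x ≤ 14: [(9,43/13) (13,3) (14,3) (14,25/2) (9,55/4)]
3. After y ≥ 9: [(9,9) (14,9) (14,25/2) (9,55/4)]
4. After y ≤ 14: [(9,9) (14,9) (14,25/2) (9,55/4)]
5. Canonical ring: [(9,9) (14,9) (14,25/2) (9,55/4)]

Clipped polygon: [(9,9) (14,9) (14,25/2) (9,55/4)]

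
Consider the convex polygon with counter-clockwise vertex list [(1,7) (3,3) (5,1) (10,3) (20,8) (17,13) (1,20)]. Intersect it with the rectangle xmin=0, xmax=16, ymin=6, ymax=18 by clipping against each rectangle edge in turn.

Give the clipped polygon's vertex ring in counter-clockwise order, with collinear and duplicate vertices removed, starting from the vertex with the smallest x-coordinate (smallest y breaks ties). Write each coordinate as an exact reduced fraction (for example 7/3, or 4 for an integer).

1. After x ≥ 0: [(1,7) (3,3) (5,1) (10,3) (20,8) (17,13) (1,20)]
2. After x ≤ 16: [(1,7) (3,3) (5,1) (10,3) (16,6) (16,215/16) (1,20)]
3. After y ≥ 6: [(1,7) (3/2,6) (16,6) (16,6) (16,215/16) (1,20)]
4. After y ≤ 18: [(1,18) (1,7) (3/2,6) (16,6) (16,6) (16,215/16) (39/7,18)]
5. Canonical ring: [(1,7) (3/2,6) (16,6) (16,215/16) (39/7,18) (1,18)]

Clipped polygon: [(1,7) (3/2,6) (16,6) (16,215/16) (39/7,18) (1,18)]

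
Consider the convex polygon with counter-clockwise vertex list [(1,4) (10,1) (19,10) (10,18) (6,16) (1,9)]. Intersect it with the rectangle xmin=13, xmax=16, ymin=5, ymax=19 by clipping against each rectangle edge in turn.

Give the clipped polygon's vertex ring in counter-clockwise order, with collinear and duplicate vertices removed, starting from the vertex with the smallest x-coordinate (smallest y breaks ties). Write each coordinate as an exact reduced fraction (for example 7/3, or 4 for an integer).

1. After x ≥ 13: [(13,4) (19,10) (13,46/3)]
2. After x ≤ 16: [(13,4) (16,7) (16,38/3) (13,46/3)]
3. After y ≥ 5: [(13,5) (14,5) (16,7) (16,38/3) (13,46/3)]
4. After y ≤ 19: [(13,5) (14,5) (16,7) (16,38/3) (13,46/3)]
5. Canonical ring: [(13,5) (14,5) (16,7) (16,38/3) (13,46/3)]

Clipped polygon: [(13,5) (14,5) (16,7) (16,38/3) (13,46/3)]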